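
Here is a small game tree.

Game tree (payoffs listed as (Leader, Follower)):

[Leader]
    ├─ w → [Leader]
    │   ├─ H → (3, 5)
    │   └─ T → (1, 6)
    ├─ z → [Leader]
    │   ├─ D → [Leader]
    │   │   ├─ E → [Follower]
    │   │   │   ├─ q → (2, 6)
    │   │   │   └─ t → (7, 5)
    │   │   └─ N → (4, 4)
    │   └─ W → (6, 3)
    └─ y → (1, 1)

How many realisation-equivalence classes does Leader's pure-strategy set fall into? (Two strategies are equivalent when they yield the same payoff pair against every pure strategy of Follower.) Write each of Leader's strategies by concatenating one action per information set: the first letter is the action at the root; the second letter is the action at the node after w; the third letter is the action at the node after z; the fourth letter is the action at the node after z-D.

6

Leader has 24 pure strategies: wHDE, wHDN, wHWE, wHWN, wTDE, wTDN, wTWE, wTWN, zHDE, zHDN, zHWE, zHWN, zTDE, zTDN, zTWE, zTWN, yHDE, yHDN, yHWE, yHWN, yTDE, yTDN, yTWE, yTWN. Columns: q, t.
{wHDE, wHDN, wHWE, wHWN} → row (3,5) (3,5)
{wTDE, wTDN, wTWE, wTWN} → row (1,6) (1,6)
{zHDE, zTDE} → row (2,6) (7,5)
{zHDN, zTDN} → row (4,4) (4,4)
{zHWE, zHWN, zTWE, zTWN} → row (6,3) (6,3)
{yHDE, yHDN, yHWE, yHWN, yTDE, yTDN, yTWE, yTWN} → row (1,1) (1,1)
That's 6 distinct rows out of 24 strategies.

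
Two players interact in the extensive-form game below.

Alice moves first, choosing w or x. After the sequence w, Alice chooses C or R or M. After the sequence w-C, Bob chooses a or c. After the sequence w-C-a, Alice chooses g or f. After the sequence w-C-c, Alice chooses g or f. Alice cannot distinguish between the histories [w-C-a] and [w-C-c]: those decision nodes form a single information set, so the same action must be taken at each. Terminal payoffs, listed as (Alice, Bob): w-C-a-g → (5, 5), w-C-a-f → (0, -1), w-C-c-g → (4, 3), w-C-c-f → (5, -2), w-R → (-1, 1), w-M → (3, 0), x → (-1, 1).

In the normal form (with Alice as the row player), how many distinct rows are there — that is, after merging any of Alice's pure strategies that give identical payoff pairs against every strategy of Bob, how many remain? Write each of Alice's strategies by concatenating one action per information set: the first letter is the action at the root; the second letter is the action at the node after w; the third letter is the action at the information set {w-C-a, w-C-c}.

4

Alice has 12 pure strategies: wCg, wCf, wRg, wRf, wMg, wMf, xCg, xCf, xRg, xRf, xMg, xMf. Columns: a, c.
{wCg} → row (5,5) (4,3)
{wCf} → row (0,-1) (5,-2)
{wRg, wRf, xCg, xCf, xRg, xRf, xMg, xMf} → row (-1,1) (-1,1)
{wMg, wMf} → row (3,0) (3,0)
That's 4 distinct rows out of 12 strategies.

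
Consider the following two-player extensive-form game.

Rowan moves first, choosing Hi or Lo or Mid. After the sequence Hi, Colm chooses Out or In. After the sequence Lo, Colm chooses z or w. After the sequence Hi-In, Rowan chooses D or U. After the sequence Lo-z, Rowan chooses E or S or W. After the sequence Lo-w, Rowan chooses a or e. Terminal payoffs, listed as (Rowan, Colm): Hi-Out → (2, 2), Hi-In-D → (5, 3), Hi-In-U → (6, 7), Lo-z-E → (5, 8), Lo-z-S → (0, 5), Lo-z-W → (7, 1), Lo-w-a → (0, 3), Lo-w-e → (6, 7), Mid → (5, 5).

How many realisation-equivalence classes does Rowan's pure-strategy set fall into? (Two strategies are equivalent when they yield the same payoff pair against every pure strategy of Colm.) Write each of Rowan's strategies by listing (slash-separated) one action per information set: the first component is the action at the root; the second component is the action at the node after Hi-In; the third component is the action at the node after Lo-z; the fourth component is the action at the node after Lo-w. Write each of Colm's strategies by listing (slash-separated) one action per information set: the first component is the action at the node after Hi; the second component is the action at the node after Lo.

Rowan has 36 pure strategies: Hi/D/E/a, Hi/D/E/e, Hi/D/S/a, Hi/D/S/e, Hi/D/W/a, Hi/D/W/e, Hi/U/E/a, Hi/U/E/e, Hi/U/S/a, Hi/U/S/e, Hi/U/W/a, Hi/U/W/e, Lo/D/E/a, Lo/D/E/e, Lo/D/S/a, Lo/D/S/e, Lo/D/W/a, Lo/D/W/e, Lo/U/E/a, Lo/U/E/e, Lo/U/S/a, Lo/U/S/e, Lo/U/W/a, Lo/U/W/e, Mid/D/E/a, Mid/D/E/e, Mid/D/S/a, Mid/D/S/e, Mid/D/W/a, Mid/D/W/e, Mid/U/E/a, Mid/U/E/e, Mid/U/S/a, Mid/U/S/e, Mid/U/W/a, Mid/U/W/e. Columns: Out/z, Out/w, In/z, In/w.
{Hi/D/E/a, Hi/D/E/e, Hi/D/S/a, Hi/D/S/e, Hi/D/W/a, Hi/D/W/e} → row (2,2) (2,2) (5,3) (5,3)
{Hi/U/E/a, Hi/U/E/e, Hi/U/S/a, Hi/U/S/e, Hi/U/W/a, Hi/U/W/e} → row (2,2) (2,2) (6,7) (6,7)
{Lo/D/E/a, Lo/U/E/a} → row (5,8) (0,3) (5,8) (0,3)
{Lo/D/E/e, Lo/U/E/e} → row (5,8) (6,7) (5,8) (6,7)
{Lo/D/S/a, Lo/U/S/a} → row (0,5) (0,3) (0,5) (0,3)
{Lo/D/S/e, Lo/U/S/e} → row (0,5) (6,7) (0,5) (6,7)
{Lo/D/W/a, Lo/U/W/a} → row (7,1) (0,3) (7,1) (0,3)
{Lo/D/W/e, Lo/U/W/e} → row (7,1) (6,7) (7,1) (6,7)
{Mid/D/E/a, Mid/D/E/e, Mid/D/S/a, Mid/D/S/e, Mid/D/W/a, Mid/D/W/e, Mid/U/E/a, Mid/U/E/e, Mid/U/S/a, Mid/U/S/e, Mid/U/W/a, Mid/U/W/e} → row (5,5) (5,5) (5,5) (5,5)
That's 9 distinct rows out of 36 strategies.

9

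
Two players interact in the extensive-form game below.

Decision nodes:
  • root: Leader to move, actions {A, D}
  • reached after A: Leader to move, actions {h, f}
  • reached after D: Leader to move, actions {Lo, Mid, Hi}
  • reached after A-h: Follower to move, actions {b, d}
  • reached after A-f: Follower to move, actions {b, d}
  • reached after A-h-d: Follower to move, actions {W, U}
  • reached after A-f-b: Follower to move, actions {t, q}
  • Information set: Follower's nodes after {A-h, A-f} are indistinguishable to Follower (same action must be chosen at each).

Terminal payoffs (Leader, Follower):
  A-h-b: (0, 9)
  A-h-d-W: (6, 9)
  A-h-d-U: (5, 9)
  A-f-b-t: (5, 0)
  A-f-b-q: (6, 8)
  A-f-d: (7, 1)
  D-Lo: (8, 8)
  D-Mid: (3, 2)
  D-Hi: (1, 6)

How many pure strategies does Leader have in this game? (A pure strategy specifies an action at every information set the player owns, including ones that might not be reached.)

Leader owns the root with actions {A, D} — two choices.
Leader owns the node after A with actions {h, f} — two choices.
Leader owns the node after D with actions {Lo, Mid, Hi} — three choices.
A pure strategy fixes one action at each information set independently, so the count is the product 2 × 2 × 3 = 12.
(For reference, Follower has 8 pure strategies, giving a 12×8 normal-form matrix.)

12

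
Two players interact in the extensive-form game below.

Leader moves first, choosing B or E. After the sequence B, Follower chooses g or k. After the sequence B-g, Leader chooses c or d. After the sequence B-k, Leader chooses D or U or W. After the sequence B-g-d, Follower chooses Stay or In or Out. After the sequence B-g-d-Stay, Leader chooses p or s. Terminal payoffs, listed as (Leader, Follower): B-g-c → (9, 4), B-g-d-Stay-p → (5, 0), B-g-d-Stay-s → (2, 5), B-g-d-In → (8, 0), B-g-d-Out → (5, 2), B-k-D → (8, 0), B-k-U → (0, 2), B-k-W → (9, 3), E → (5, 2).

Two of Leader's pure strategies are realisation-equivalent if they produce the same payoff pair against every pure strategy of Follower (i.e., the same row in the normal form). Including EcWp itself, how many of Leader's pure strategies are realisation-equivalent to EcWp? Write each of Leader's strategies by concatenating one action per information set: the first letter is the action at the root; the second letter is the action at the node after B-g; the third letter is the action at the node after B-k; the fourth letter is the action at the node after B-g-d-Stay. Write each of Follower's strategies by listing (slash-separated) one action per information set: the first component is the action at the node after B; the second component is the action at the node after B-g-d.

12

Row for EcWp (columns g/Stay, g/In, g/Out, k/Stay, k/In, k/Out): (5,2) (5,2) (5,2) (5,2) (5,2) (5,2).
Under EcWp, Leader's choice at the node after B-g and at the node after B-k and at the node after B-g-d-Stay can never be reached regardless of what Follower does, so varying those choices leaves every outcome unchanged.
Holding the reachable choices fixed and varying the unreachable ones freely already gives 2 × 3 × 2 = 12 equivalent strategies.
No other strategy reproduces this row, so those 12 are the full class: EcDp, EcDs, EcUp, EcUs, EcWp, EcWs, EdDp, EdDs, EdUp, EdUs, EdWp, EdWs.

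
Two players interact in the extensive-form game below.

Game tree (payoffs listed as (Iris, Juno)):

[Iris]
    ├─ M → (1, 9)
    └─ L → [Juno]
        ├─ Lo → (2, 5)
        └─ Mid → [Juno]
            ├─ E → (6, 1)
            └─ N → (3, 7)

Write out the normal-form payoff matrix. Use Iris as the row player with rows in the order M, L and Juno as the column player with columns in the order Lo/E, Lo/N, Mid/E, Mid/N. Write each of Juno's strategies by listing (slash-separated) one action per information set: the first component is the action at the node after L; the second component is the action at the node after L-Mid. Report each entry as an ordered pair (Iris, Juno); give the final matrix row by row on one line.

M: (1,9) (1,9) (1,9) (1,9) | L: (2,5) (2,5) (6,1) (3,7)

Row M: Lo/E→(1,9), Lo/N→(1,9), Mid/E→(1,9), Mid/N→(1,9)
Row L: Lo/E→(2,5), Lo/N→(2,5), Mid/E→(6,1), Mid/N→(3,7)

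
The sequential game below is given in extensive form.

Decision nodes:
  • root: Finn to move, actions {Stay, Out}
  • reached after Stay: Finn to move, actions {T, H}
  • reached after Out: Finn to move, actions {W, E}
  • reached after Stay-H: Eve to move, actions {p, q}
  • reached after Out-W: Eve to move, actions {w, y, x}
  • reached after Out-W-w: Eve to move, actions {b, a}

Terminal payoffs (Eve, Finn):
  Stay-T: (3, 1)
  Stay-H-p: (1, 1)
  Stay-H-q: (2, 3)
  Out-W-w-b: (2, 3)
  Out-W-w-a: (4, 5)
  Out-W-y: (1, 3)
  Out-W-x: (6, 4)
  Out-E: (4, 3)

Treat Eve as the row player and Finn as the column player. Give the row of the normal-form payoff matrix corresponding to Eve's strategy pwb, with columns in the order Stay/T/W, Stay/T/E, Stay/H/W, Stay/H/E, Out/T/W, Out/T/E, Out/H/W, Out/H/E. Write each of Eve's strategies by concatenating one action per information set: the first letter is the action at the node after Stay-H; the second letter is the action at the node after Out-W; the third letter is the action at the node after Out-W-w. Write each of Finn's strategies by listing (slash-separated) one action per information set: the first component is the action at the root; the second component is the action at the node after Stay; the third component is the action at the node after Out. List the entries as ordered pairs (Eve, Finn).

vs Stay/T/W: Finn plays Stay → Finn plays T at [Stay] → (3, 1)
vs Stay/T/E: Finn plays Stay → Finn plays T at [Stay] → (3, 1)
vs Stay/H/W: Finn plays Stay → Finn plays H at [Stay] → Eve plays p at [Stay-H] → (1, 1)
vs Stay/H/E: Finn plays Stay → Finn plays H at [Stay] → Eve plays p at [Stay-H] → (1, 1)
vs Out/T/W: Finn plays Out → Finn plays W at [Out] → Eve plays w at [Out-W] → Eve plays b at [Out-W-w] → (2, 3)
vs Out/T/E: Finn plays Out → Finn plays E at [Out] → (4, 3)
vs Out/H/W: Finn plays Out → Finn plays W at [Out] → Eve plays w at [Out-W] → Eve plays b at [Out-W-w] → (2, 3)
vs Out/H/E: Finn plays Out → Finn plays E at [Out] → (4, 3)

(3,1) (3,1) (1,1) (1,1) (2,3) (4,3) (2,3) (4,3)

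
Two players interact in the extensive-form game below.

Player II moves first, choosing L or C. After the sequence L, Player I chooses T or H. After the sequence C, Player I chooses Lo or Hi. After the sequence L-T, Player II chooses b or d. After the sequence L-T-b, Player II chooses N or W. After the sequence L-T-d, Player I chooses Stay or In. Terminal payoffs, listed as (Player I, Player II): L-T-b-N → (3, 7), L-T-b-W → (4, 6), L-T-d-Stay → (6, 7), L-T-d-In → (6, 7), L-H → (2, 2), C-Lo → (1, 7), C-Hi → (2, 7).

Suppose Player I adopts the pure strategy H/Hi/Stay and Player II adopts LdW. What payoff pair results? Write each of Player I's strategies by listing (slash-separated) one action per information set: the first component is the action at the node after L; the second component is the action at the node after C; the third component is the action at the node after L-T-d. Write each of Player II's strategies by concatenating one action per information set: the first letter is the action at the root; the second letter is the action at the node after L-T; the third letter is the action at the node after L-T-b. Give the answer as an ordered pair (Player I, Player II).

(2, 2)

Trace the play path from the root:
  Player II plays L
  Player I plays H at [L]
→ terminal payoff (2, 2).
(Player I's choice at the node after C is never reached on this path, so it doesn't affect the outcome.)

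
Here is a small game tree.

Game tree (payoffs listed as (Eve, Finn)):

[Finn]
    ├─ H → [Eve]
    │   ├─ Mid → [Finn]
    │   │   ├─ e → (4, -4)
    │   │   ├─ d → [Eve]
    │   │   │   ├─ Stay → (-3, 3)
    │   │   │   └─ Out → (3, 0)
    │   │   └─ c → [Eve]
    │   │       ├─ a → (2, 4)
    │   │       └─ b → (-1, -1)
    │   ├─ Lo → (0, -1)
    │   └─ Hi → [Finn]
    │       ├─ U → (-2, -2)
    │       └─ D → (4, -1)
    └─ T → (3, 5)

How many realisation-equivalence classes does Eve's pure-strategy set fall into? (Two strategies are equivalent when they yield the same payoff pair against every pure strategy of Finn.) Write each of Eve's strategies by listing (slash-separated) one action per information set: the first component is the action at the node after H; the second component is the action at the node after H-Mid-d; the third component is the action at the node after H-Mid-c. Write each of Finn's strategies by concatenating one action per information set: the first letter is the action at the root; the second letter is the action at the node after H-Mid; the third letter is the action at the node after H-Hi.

Eve has 12 pure strategies: Mid/Stay/a, Mid/Stay/b, Mid/Out/a, Mid/Out/b, Lo/Stay/a, Lo/Stay/b, Lo/Out/a, Lo/Out/b, Hi/Stay/a, Hi/Stay/b, Hi/Out/a, Hi/Out/b. Columns: HeU, HeD, HdU, HdD, HcU, HcD, TeU, TeD, TdU, TdD, TcU, TcD.
{Mid/Stay/a} → row (4,-4) (4,-4) (-3,3) (-3,3) (2,4) (2,4) (3,5) (3,5) (3,5) (3,5) (3,5) (3,5)
{Mid/Stay/b} → row (4,-4) (4,-4) (-3,3) (-3,3) (-1,-1) (-1,-1) (3,5) (3,5) (3,5) (3,5) (3,5) (3,5)
{Mid/Out/a} → row (4,-4) (4,-4) (3,0) (3,0) (2,4) (2,4) (3,5) (3,5) (3,5) (3,5) (3,5) (3,5)
{Mid/Out/b} → row (4,-4) (4,-4) (3,0) (3,0) (-1,-1) (-1,-1) (3,5) (3,5) (3,5) (3,5) (3,5) (3,5)
{Lo/Stay/a, Lo/Stay/b, Lo/Out/a, Lo/Out/b} → row (0,-1) (0,-1) (0,-1) (0,-1) (0,-1) (0,-1) (3,5) (3,5) (3,5) (3,5) (3,5) (3,5)
{Hi/Stay/a, Hi/Stay/b, Hi/Out/a, Hi/Out/b} → row (-2,-2) (4,-1) (-2,-2) (4,-1) (-2,-2) (4,-1) (3,5) (3,5) (3,5) (3,5) (3,5) (3,5)
That's 6 distinct rows out of 12 strategies.

6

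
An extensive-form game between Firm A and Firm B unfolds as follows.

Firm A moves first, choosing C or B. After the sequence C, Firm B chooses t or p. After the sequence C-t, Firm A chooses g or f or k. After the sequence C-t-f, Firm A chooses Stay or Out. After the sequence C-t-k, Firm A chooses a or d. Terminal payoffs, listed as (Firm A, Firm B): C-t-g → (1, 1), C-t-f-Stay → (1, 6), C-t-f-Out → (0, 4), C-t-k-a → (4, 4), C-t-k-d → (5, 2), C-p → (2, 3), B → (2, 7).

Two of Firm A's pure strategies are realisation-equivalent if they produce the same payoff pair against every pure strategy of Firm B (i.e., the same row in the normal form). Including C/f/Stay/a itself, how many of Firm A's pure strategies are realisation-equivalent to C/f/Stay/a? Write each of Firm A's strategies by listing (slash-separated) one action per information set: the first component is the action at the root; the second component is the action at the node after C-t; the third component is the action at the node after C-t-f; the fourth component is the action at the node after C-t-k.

2

Row for C/f/Stay/a (columns t, p): (1,6) (2,3).
Under C/f/Stay/a, Firm A's choice at the node after C-t-k can never be reached regardless of what Firm B does, so varying those choices leaves every outcome unchanged.
Holding the reachable choices fixed and varying the unreachable one freely already gives 2 equivalent strategies.
No other strategy reproduces this row, so those 2 are the full class: C/f/Stay/a, C/f/Stay/d.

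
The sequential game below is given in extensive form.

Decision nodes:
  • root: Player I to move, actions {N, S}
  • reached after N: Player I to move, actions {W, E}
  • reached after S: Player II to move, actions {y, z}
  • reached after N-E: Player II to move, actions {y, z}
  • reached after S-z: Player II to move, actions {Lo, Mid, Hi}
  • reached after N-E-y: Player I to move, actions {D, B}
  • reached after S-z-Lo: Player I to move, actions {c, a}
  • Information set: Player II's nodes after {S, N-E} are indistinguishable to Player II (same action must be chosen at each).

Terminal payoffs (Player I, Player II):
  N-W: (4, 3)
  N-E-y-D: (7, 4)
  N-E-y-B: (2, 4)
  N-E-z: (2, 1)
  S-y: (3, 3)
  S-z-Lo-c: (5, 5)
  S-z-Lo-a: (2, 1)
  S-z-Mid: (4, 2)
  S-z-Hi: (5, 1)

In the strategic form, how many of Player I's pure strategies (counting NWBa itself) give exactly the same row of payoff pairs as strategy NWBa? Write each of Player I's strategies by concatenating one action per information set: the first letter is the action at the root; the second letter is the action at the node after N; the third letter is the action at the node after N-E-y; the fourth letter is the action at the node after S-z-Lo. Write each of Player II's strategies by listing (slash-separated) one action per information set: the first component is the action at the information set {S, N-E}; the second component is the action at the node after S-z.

Row for NWBa (columns y/Lo, y/Mid, y/Hi, z/Lo, z/Mid, z/Hi): (4,3) (4,3) (4,3) (4,3) (4,3) (4,3).
Under NWBa, Player I's choice at the node after N-E-y and at the node after S-z-Lo can never be reached regardless of what Player II does, so varying those choices leaves every outcome unchanged.
Holding the reachable choices fixed and varying the unreachable ones freely already gives 2 × 2 = 4 equivalent strategies.
No other strategy reproduces this row, so those 4 are the full class: NWDc, NWDa, NWBc, NWBa.

4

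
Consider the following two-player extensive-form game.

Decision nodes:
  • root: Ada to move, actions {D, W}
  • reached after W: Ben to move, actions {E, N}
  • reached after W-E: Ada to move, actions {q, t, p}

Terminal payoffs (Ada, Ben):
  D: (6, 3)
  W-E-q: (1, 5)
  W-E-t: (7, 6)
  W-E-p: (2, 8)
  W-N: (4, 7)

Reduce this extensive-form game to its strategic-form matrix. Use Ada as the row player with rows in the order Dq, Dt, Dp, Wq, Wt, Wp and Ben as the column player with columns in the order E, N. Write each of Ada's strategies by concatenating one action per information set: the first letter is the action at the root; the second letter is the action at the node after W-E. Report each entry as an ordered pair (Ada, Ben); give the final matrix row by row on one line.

            E        N
  Dq    (6,3)    (6,3)
  Dt    (6,3)    (6,3)
  Dp    (6,3)    (6,3)
  Wq    (1,5)    (4,7)
  Wt    (7,6)    (4,7)
  Wp    (2,8)    (4,7)

Dq: (6,3) (6,3) | Dt: (6,3) (6,3) | Dp: (6,3) (6,3) | Wq: (1,5) (4,7) | Wt: (7,6) (4,7) | Wp: (2,8) (4,7)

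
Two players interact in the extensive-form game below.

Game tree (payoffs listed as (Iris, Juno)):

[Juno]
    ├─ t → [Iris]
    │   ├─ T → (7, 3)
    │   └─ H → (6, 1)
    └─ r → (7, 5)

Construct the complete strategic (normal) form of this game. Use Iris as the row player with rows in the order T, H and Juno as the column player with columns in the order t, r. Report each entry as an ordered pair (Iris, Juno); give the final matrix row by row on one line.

            t        r
   T    (7,3)    (7,5)
   H    (6,1)    (7,5)

T: (7,3) (7,5) | H: (6,1) (7,5)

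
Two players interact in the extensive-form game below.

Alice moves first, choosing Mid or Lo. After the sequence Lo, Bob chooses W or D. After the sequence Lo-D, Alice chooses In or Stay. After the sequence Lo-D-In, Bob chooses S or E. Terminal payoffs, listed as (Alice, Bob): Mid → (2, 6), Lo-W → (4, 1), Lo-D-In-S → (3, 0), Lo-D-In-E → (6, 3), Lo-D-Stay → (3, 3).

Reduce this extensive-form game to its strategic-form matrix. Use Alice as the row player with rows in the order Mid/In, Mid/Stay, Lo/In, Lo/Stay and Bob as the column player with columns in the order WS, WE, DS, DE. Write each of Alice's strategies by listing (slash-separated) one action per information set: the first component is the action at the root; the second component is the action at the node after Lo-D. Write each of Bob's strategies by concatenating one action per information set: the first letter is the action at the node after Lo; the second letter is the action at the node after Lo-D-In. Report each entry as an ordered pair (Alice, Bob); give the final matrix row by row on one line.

Mid/In: (2,6) (2,6) (2,6) (2,6) | Mid/Stay: (2,6) (2,6) (2,6) (2,6) | Lo/In: (4,1) (4,1) (3,0) (6,3) | Lo/Stay: (4,1) (4,1) (3,3) (3,3)

Row Mid/In: WS→(2,6), WE→(2,6), DS→(2,6), DE→(2,6)
Row Mid/Stay: WS→(2,6), WE→(2,6), DS→(2,6), DE→(2,6)
Row Lo/In: WS→(4,1), WE→(4,1), DS→(3,0), DE→(6,3)
Row Lo/Stay: WS→(4,1), WE→(4,1), DS→(3,3), DE→(3,3)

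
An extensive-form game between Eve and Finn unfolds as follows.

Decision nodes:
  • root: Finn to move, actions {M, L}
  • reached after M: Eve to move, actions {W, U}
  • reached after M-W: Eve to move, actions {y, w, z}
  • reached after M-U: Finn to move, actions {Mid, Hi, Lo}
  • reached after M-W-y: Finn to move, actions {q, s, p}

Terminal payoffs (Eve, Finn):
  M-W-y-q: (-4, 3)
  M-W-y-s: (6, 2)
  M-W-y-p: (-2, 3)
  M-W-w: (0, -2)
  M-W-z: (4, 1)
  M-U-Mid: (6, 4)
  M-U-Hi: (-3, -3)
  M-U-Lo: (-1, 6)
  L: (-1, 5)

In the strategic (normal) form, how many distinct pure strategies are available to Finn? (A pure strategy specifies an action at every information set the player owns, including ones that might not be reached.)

18

Finn owns the root with actions {M, L} — two choices.
Finn owns the node after M-U with actions {Mid, Hi, Lo} — three choices.
Finn owns the node after M-W-y with actions {q, s, p} — three choices.
A pure strategy fixes one action at each information set independently, so the count is the product 2 × 3 × 3 = 18.
(For reference, Eve has 6 pure strategies, giving a 18×6 normal-form matrix.)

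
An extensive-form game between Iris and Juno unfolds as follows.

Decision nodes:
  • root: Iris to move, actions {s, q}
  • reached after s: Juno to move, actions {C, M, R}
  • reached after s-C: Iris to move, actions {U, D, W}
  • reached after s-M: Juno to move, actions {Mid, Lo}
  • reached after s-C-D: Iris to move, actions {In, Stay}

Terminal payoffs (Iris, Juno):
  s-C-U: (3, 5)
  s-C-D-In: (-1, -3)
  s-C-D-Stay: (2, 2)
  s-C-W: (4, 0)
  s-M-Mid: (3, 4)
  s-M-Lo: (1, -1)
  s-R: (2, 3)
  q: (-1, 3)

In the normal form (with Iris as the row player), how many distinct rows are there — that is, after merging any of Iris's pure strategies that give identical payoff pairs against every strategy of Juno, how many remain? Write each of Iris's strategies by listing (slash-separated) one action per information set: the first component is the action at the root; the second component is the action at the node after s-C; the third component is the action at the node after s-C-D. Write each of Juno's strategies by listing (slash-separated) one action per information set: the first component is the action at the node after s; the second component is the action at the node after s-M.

Iris has 12 pure strategies: s/U/In, s/U/Stay, s/D/In, s/D/Stay, s/W/In, s/W/Stay, q/U/In, q/U/Stay, q/D/In, q/D/Stay, q/W/In, q/W/Stay. Columns: C/Mid, C/Lo, M/Mid, M/Lo, R/Mid, R/Lo.
{s/U/In, s/U/Stay} → row (3,5) (3,5) (3,4) (1,-1) (2,3) (2,3)
{s/D/In} → row (-1,-3) (-1,-3) (3,4) (1,-1) (2,3) (2,3)
{s/D/Stay} → row (2,2) (2,2) (3,4) (1,-1) (2,3) (2,3)
{s/W/In, s/W/Stay} → row (4,0) (4,0) (3,4) (1,-1) (2,3) (2,3)
{q/U/In, q/U/Stay, q/D/In, q/D/Stay, q/W/In, q/W/Stay} → row (-1,3) (-1,3) (-1,3) (-1,3) (-1,3) (-1,3)
That's 5 distinct rows out of 12 strategies.

5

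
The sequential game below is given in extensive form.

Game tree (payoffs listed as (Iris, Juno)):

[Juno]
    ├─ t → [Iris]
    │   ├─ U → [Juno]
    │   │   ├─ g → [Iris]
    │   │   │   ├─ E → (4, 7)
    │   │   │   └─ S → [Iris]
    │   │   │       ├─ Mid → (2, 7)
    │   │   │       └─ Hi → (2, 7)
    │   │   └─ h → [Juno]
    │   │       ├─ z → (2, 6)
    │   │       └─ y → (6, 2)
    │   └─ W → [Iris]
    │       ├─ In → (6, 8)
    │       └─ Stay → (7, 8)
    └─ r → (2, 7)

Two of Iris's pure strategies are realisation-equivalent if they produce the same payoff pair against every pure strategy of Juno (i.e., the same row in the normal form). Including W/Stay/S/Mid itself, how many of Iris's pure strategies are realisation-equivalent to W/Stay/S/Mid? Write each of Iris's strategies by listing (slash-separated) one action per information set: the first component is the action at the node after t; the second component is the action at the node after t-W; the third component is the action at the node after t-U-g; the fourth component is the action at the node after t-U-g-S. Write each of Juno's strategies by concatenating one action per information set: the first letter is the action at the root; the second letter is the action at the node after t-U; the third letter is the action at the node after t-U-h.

4

Row for W/Stay/S/Mid (columns tgz, tgy, thz, thy, rgz, rgy, rhz, rhy): (7,8) (7,8) (7,8) (7,8) (2,7) (2,7) (2,7) (2,7).
Under W/Stay/S/Mid, Iris's choice at the node after t-U-g and at the node after t-U-g-S can never be reached regardless of what Juno does, so varying those choices leaves every outcome unchanged.
Holding the reachable choices fixed and varying the unreachable ones freely already gives 2 × 2 = 4 equivalent strategies.
No other strategy reproduces this row, so those 4 are the full class: W/Stay/E/Mid, W/Stay/E/Hi, W/Stay/S/Mid, W/Stay/S/Hi.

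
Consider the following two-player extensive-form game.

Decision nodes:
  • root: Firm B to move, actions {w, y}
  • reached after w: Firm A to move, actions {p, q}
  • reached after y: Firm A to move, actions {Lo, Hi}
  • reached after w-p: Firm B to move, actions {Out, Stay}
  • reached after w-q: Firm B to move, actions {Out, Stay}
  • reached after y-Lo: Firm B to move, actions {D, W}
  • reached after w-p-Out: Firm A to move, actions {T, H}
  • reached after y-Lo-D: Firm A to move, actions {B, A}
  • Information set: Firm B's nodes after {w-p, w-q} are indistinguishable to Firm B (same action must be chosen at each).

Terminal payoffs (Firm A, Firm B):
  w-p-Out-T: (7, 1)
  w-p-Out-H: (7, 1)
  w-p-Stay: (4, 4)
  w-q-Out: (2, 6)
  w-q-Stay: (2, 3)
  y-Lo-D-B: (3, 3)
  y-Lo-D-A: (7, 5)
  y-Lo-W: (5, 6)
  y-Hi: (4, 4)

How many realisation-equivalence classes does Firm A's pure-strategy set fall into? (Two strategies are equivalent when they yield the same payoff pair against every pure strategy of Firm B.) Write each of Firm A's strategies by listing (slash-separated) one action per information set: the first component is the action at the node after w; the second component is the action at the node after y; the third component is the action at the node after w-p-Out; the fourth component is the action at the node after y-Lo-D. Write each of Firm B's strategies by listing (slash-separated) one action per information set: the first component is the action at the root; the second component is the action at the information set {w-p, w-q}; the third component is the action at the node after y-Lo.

6

Firm A has 16 pure strategies: p/Lo/T/B, p/Lo/T/A, p/Lo/H/B, p/Lo/H/A, p/Hi/T/B, p/Hi/T/A, p/Hi/H/B, p/Hi/H/A, q/Lo/T/B, q/Lo/T/A, q/Lo/H/B, q/Lo/H/A, q/Hi/T/B, q/Hi/T/A, q/Hi/H/B, q/Hi/H/A. Columns: w/Out/D, w/Out/W, w/Stay/D, w/Stay/W, y/Out/D, y/Out/W, y/Stay/D, y/Stay/W.
{p/Lo/T/B, p/Lo/H/B} → row (7,1) (7,1) (4,4) (4,4) (3,3) (5,6) (3,3) (5,6)
{p/Lo/T/A, p/Lo/H/A} → row (7,1) (7,1) (4,4) (4,4) (7,5) (5,6) (7,5) (5,6)
{p/Hi/T/B, p/Hi/T/A, p/Hi/H/B, p/Hi/H/A} → row (7,1) (7,1) (4,4) (4,4) (4,4) (4,4) (4,4) (4,4)
{q/Lo/T/B, q/Lo/H/B} → row (2,6) (2,6) (2,3) (2,3) (3,3) (5,6) (3,3) (5,6)
{q/Lo/T/A, q/Lo/H/A} → row (2,6) (2,6) (2,3) (2,3) (7,5) (5,6) (7,5) (5,6)
{q/Hi/T/B, q/Hi/T/A, q/Hi/H/B, q/Hi/H/A} → row (2,6) (2,6) (2,3) (2,3) (4,4) (4,4) (4,4) (4,4)
That's 6 distinct rows out of 16 strategies.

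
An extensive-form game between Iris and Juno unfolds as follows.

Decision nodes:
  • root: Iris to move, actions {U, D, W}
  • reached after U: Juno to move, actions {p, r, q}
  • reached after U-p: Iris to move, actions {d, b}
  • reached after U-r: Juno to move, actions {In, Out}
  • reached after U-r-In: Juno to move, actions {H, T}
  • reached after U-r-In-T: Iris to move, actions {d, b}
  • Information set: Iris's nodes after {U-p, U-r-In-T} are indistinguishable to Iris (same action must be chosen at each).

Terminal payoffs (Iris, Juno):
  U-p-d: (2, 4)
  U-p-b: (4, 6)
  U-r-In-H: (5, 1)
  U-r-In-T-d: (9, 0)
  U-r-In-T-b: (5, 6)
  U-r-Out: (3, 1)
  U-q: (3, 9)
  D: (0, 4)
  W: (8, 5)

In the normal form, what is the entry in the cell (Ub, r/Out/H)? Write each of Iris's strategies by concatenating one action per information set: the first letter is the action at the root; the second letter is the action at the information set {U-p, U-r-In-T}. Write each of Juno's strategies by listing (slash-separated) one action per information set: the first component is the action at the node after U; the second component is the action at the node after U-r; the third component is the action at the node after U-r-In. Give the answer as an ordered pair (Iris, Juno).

(3, 1)

Trace the play path from the root:
  Iris plays U
  Juno plays r at [U]
  Juno plays Out at [U-r]
→ terminal payoff (3, 1).
(Iris's choice at the information set {U-p, U-r-In-T} is never reached on this path, so it doesn't affect the outcome.)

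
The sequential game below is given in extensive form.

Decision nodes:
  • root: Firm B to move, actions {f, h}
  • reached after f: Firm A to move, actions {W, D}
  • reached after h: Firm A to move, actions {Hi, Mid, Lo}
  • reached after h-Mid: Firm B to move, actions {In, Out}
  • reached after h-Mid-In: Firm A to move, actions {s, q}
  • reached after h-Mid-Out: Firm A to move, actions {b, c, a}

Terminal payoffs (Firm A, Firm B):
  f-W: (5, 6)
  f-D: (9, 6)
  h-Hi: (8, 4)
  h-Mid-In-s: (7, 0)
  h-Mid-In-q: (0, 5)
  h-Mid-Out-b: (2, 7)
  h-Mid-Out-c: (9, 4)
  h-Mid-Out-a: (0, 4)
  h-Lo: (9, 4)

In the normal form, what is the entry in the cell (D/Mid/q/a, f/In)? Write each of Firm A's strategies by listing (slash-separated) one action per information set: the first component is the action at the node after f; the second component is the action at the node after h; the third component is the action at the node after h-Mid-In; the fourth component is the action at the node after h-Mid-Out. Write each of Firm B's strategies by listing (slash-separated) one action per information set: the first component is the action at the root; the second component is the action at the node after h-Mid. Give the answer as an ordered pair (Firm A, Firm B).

(9, 6)

Trace the play path from the root:
  Firm B plays f
  Firm A plays D at [f]
→ terminal payoff (9, 6).
(Firm A's choice at the node after h is never reached on this path, so it doesn't affect the outcome.)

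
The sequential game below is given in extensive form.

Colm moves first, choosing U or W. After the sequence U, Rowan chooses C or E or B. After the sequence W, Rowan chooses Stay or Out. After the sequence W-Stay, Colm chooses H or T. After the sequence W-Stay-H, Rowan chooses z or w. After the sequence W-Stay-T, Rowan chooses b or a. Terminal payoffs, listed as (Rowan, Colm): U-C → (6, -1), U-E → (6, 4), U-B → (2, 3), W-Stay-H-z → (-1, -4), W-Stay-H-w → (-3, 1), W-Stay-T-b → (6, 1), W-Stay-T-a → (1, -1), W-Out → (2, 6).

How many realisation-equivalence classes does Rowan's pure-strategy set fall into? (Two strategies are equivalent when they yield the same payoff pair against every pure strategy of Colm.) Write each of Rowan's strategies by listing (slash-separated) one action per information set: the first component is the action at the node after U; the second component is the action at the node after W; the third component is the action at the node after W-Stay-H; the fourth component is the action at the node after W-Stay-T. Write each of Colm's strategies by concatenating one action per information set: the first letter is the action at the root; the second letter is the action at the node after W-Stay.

15

Rowan has 24 pure strategies: C/Stay/z/b, C/Stay/z/a, C/Stay/w/b, C/Stay/w/a, C/Out/z/b, C/Out/z/a, C/Out/w/b, C/Out/w/a, E/Stay/z/b, E/Stay/z/a, E/Stay/w/b, E/Stay/w/a, E/Out/z/b, E/Out/z/a, E/Out/w/b, E/Out/w/a, B/Stay/z/b, B/Stay/z/a, B/Stay/w/b, B/Stay/w/a, B/Out/z/b, B/Out/z/a, B/Out/w/b, B/Out/w/a. Columns: UH, UT, WH, WT.
{C/Stay/z/b} → row (6,-1) (6,-1) (-1,-4) (6,1)
{C/Stay/z/a} → row (6,-1) (6,-1) (-1,-4) (1,-1)
{C/Stay/w/b} → row (6,-1) (6,-1) (-3,1) (6,1)
{C/Stay/w/a} → row (6,-1) (6,-1) (-3,1) (1,-1)
{C/Out/z/b, C/Out/z/a, C/Out/w/b, C/Out/w/a} → row (6,-1) (6,-1) (2,6) (2,6)
{E/Stay/z/b} → row (6,4) (6,4) (-1,-4) (6,1)
{E/Stay/z/a} → row (6,4) (6,4) (-1,-4) (1,-1)
{E/Stay/w/b} → row (6,4) (6,4) (-3,1) (6,1)
{E/Stay/w/a} → row (6,4) (6,4) (-3,1) (1,-1)
{E/Out/z/b, E/Out/z/a, E/Out/w/b, E/Out/w/a} → row (6,4) (6,4) (2,6) (2,6)
{B/Stay/z/b} → row (2,3) (2,3) (-1,-4) (6,1)
{B/Stay/z/a} → row (2,3) (2,3) (-1,-4) (1,-1)
{B/Stay/w/b} → row (2,3) (2,3) (-3,1) (6,1)
{B/Stay/w/a} → row (2,3) (2,3) (-3,1) (1,-1)
{B/Out/z/b, B/Out/z/a, B/Out/w/b, B/Out/w/a} → row (2,3) (2,3) (2,6) (2,6)
That's 15 distinct rows out of 24 strategies.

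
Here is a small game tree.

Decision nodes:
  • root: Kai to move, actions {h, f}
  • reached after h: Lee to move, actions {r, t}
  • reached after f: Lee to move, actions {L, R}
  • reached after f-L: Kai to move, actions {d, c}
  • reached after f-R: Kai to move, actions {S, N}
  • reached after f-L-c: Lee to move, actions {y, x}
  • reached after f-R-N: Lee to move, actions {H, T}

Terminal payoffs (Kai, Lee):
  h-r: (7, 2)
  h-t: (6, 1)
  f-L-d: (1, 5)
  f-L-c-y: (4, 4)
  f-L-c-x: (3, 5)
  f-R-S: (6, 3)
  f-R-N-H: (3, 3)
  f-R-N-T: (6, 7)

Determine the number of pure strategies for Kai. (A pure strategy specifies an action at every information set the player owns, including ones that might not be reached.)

8

Kai owns the root with actions {h, f} — two choices.
Kai owns the node after f-L with actions {d, c} — two choices.
Kai owns the node after f-R with actions {S, N} — two choices.
A pure strategy fixes one action at each information set independently, so the count is the product 2 × 2 × 2 = 8.
(For reference, Lee has 16 pure strategies, giving a 8×16 normal-form matrix.)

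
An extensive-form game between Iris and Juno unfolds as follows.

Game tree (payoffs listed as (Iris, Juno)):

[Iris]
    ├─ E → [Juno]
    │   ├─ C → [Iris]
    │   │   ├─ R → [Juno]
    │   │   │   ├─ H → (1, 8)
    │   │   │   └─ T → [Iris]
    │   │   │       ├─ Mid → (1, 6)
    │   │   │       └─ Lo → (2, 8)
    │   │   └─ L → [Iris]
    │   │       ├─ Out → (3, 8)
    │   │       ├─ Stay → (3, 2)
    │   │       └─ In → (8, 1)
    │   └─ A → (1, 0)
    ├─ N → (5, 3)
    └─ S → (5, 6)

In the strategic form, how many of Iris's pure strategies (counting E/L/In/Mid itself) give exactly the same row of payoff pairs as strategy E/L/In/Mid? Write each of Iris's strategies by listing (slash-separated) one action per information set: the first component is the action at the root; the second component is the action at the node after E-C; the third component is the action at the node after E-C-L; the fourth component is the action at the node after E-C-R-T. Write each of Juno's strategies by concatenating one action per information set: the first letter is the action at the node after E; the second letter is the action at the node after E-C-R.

2

Row for E/L/In/Mid (columns CH, CT, AH, AT): (8,1) (8,1) (1,0) (1,0).
Under E/L/In/Mid, Iris's choice at the node after E-C-R-T can never be reached regardless of what Juno does, so varying those choices leaves every outcome unchanged.
Holding the reachable choices fixed and varying the unreachable one freely already gives 2 equivalent strategies.
No other strategy reproduces this row, so those 2 are the full class: E/L/In/Mid, E/L/In/Lo.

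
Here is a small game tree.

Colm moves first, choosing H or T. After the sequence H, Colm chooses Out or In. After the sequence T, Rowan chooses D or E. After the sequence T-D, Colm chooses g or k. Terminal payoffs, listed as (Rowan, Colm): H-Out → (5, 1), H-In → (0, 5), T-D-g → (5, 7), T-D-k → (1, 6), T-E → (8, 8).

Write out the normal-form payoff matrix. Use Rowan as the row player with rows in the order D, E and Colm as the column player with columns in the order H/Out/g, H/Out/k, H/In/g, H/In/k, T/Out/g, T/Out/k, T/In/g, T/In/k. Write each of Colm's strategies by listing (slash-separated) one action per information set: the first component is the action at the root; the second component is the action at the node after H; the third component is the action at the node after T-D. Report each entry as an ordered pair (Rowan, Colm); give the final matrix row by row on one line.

D: (5,1) (5,1) (0,5) (0,5) (5,7) (1,6) (5,7) (1,6) | E: (5,1) (5,1) (0,5) (0,5) (8,8) (8,8) (8,8) (8,8)

      H/Out/g  H/Out/k   H/In/g   H/In/k  T/Out/g  T/Out/k   T/In/g   T/In/k
   D    (5,1)    (5,1)    (0,5)    (0,5)    (5,7)    (1,6)    (5,7)    (1,6)
   E    (5,1)    (5,1)    (0,5)    (0,5)    (8,8)    (8,8)    (8,8)    (8,8)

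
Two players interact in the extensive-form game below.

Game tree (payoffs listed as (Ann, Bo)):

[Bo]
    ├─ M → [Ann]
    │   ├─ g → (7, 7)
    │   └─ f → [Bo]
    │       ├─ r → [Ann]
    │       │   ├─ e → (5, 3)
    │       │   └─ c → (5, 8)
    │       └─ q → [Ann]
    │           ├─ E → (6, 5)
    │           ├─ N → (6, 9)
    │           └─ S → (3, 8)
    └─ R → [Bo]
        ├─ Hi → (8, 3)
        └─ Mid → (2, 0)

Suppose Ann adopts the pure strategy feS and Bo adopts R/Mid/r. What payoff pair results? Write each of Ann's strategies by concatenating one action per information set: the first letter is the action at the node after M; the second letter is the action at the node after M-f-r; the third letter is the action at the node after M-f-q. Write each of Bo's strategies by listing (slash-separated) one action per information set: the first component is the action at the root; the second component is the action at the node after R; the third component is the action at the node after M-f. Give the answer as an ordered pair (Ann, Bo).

Trace the play path from the root:
  Bo plays R
  Bo plays Mid at [R]
→ terminal payoff (2, 0).
(Ann's choice at the node after M is never reached on this path, so it doesn't affect the outcome.)

(2, 0)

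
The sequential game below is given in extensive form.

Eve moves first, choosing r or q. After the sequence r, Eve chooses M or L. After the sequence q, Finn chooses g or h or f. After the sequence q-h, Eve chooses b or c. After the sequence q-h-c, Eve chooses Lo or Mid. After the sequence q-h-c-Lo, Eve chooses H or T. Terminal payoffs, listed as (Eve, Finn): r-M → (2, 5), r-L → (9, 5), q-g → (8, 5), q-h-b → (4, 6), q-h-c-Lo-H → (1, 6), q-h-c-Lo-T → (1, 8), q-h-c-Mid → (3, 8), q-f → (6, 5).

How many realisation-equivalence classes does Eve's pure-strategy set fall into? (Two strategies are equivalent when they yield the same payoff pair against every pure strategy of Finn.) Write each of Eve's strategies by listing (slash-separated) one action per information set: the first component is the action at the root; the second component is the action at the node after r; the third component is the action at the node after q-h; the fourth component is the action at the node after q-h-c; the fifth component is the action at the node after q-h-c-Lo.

6

Eve has 32 pure strategies: r/M/b/Lo/H, r/M/b/Lo/T, r/M/b/Mid/H, r/M/b/Mid/T, r/M/c/Lo/H, r/M/c/Lo/T, r/M/c/Mid/H, r/M/c/Mid/T, r/L/b/Lo/H, r/L/b/Lo/T, r/L/b/Mid/H, r/L/b/Mid/T, r/L/c/Lo/H, r/L/c/Lo/T, r/L/c/Mid/H, r/L/c/Mid/T, q/M/b/Lo/H, q/M/b/Lo/T, q/M/b/Mid/H, q/M/b/Mid/T, q/M/c/Lo/H, q/M/c/Lo/T, q/M/c/Mid/H, q/M/c/Mid/T, q/L/b/Lo/H, q/L/b/Lo/T, q/L/b/Mid/H, q/L/b/Mid/T, q/L/c/Lo/H, q/L/c/Lo/T, q/L/c/Mid/H, q/L/c/Mid/T. Columns: g, h, f.
{r/M/b/Lo/H, r/M/b/Lo/T, r/M/b/Mid/H, r/M/b/Mid/T, r/M/c/Lo/H, r/M/c/Lo/T, r/M/c/Mid/H, r/M/c/Mid/T} → row (2,5) (2,5) (2,5)
{r/L/b/Lo/H, r/L/b/Lo/T, r/L/b/Mid/H, r/L/b/Mid/T, r/L/c/Lo/H, r/L/c/Lo/T, r/L/c/Mid/H, r/L/c/Mid/T} → row (9,5) (9,5) (9,5)
{q/M/b/Lo/H, q/M/b/Lo/T, q/M/b/Mid/H, q/M/b/Mid/T, q/L/b/Lo/H, q/L/b/Lo/T, q/L/b/Mid/H, q/L/b/Mid/T} → row (8,5) (4,6) (6,5)
{q/M/c/Lo/H, q/L/c/Lo/H} → row (8,5) (1,6) (6,5)
{q/M/c/Lo/T, q/L/c/Lo/T} → row (8,5) (1,8) (6,5)
{q/M/c/Mid/H, q/M/c/Mid/T, q/L/c/Mid/H, q/L/c/Mid/T} → row (8,5) (3,8) (6,5)
That's 6 distinct rows out of 32 strategies.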